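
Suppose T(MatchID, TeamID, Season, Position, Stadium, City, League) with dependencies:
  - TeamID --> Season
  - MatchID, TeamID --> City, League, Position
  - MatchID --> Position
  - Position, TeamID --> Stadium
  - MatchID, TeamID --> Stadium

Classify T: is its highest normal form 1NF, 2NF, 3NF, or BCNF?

1NF

Candidate key: {MatchID, TeamID}. Prime attributes: {MatchID, TeamID}.
TeamID --> Season breaks BCNF: {TeamID}⁺ = {Season, TeamID}, so {TeamID} is not a superkey.
TeamID --> Season determines the non-prime attribute {Season} from a non-superkey — 3NF is violated.
The proper key subset {MatchID} of {MatchID, TeamID} determines non-prime {Position}, so the relation is not even in 2NF.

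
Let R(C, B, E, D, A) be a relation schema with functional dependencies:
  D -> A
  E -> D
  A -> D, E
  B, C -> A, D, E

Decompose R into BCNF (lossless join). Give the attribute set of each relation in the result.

Candidate key of the original relation: {B, C}.
Within {A, B, C, D, E}: {D}⁺ ∩ {A, B, C, D, E} = {A, D, E}, not the whole set, so D -> A, E violates BCNF; decompose into {A, D, E} and {B, C, D}.
{A, D, E}: every determinant is a superkey — BCNF.
{B, C, D}: every determinant is a superkey — BCNF.

{A, D, E}; {B, C, D}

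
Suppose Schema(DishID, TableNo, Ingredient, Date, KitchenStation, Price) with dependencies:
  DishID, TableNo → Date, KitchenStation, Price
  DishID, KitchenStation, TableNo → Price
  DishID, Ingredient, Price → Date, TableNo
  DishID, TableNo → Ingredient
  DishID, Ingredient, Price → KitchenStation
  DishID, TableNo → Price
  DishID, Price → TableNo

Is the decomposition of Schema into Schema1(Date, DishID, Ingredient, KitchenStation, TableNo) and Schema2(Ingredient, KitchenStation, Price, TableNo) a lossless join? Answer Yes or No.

No

The shared attributes are {Ingredient, KitchenStation, TableNo} and {Ingredient, KitchenStation, TableNo}⁺ = {Ingredient, KitchenStation, TableNo}.
The closure covers neither Schema1 nor Schema2 entirely; the join is not lossless.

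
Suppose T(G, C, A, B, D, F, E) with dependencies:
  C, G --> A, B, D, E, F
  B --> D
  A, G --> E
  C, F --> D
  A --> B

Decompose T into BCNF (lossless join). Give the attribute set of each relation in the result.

{A, B}; {A, C, F, G}; {A, E, G}; {B, D}

Candidate key of the original relation: {C, G}.
Within {A, B, C, D, E, F, G}: {B}⁺ ∩ {A, B, C, D, E, F, G} = {B, D}, not the whole set, so B --> D violates BCNF; decompose into {B, D} and {A, B, C, E, F, G}.
{B, D} has no BCNF violation.
Within {A, B, C, E, F, G}: {A, G}⁺ ∩ {A, B, C, E, F, G} = {A, B, E, G}, not the whole set, so A, G --> B, E violates BCNF; decompose into {A, B, E, G} and {A, C, F, G}.
Within {A, B, E, G}: {A}⁺ ∩ {A, B, E, G} = {A, B}, not the whole set, so A --> B violates BCNF; decompose into {A, B} and {A, E, G}.
{A, B} has no BCNF violation.
{A, E, G} has no BCNF violation.
{A, C, F, G} has no BCNF violation.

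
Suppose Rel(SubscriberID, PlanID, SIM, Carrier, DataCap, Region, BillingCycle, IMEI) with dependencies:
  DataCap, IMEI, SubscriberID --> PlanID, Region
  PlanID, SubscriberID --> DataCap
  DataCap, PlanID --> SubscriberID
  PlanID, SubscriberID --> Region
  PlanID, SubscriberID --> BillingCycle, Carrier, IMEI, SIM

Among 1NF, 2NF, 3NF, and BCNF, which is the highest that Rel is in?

BCNF

Candidate keys: {DataCap, IMEI, SubscriberID}, {DataCap, PlanID}, {PlanID, SubscriberID}. Prime attributes: {DataCap, IMEI, PlanID, SubscriberID}.
The left-hand side of every FD is a superkey, so BCNF is satisfied.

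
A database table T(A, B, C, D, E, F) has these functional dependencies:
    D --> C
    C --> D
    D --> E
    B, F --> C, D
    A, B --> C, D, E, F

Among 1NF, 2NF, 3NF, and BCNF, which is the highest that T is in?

Candidate key: {A, B}. Prime attributes: {A, B}.
For D --> C we have {D}⁺ = {C, D, E}; {D} is not a superkey, so BCNF fails.
Because {C} is non-prime and the left side of D --> C is not a superkey, the relation is not in 3NF.
No proper subset of a key has a non-prime attribute in its closure, so there is no partial dependency; 2NF holds.

2NF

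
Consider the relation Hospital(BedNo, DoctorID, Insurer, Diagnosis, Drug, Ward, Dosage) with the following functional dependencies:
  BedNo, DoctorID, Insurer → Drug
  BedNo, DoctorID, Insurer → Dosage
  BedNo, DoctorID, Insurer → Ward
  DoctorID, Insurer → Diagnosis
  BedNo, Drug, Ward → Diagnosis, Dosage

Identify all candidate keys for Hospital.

Attributes never on any right-hand side: {BedNo, DoctorID, Insurer} — every candidate key must contain all of them.
{BedNo, DoctorID, Insurer}⁺ = {BedNo, Diagnosis, DoctorID, Dosage, Drug, Insurer, Ward} — all of the relation — so {BedNo, DoctorID, Insurer} is a candidate key.
No smaller or unrelated set reaches every attribute, so there are no other keys.

{BedNo, DoctorID, Insurer}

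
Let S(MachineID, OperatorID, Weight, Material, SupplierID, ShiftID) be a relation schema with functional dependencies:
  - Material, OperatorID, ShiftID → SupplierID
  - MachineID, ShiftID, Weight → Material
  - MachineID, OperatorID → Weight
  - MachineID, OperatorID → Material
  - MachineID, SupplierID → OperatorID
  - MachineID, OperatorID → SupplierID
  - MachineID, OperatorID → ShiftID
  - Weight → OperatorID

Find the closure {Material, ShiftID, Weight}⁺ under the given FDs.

Start with {Material, ShiftID, Weight}.
Weight → OperatorID applies; add {OperatorID} → now {Material, OperatorID, ShiftID, Weight}.
Material, OperatorID, ShiftID → SupplierID applies; add {SupplierID} → now {Material, OperatorID, ShiftID, SupplierID, Weight}.
No further FD applies.

{Material, OperatorID, ShiftID, SupplierID, Weight}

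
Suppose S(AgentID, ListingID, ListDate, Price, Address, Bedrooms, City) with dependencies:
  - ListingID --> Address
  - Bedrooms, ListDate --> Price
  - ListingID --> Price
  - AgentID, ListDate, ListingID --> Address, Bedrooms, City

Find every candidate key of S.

{AgentID, ListDate, ListingID} never appear on the right of any FD, so every key must include all of them.
{AgentID, ListDate, ListingID} is a candidate key since {AgentID, ListDate, ListingID}⁺ = {Address, AgentID, Bedrooms, City, ListDate, ListingID, Price} covers every attribute.
No other minimal set has full closure, so this is the only candidate key.

{AgentID, ListDate, ListingID}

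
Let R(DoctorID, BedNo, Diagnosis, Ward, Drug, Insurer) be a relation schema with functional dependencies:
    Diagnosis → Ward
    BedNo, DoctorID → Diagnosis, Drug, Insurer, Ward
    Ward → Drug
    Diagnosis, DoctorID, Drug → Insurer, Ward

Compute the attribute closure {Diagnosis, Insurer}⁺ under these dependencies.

Start with {Diagnosis, Insurer}.
Diagnosis → Ward applies; add {Ward} → now {Diagnosis, Insurer, Ward}.
Ward → Drug applies; add {Drug} → now {Diagnosis, Drug, Insurer, Ward}.
No further FD applies.

{Diagnosis, Drug, Insurer, Ward}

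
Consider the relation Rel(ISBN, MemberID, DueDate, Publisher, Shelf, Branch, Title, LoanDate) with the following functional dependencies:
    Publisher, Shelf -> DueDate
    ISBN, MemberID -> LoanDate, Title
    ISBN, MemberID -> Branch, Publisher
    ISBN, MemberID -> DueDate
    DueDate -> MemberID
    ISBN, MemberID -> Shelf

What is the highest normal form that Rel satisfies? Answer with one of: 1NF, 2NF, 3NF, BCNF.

Candidate keys: {DueDate, ISBN}, {ISBN, MemberID}, {ISBN, Publisher, Shelf}. Prime attributes: {DueDate, ISBN, MemberID, Publisher, Shelf}.
Publisher, Shelf -> DueDate: {Publisher, Shelf}⁺ = {DueDate, MemberID, Publisher, Shelf}, which is not all of the attributes, so the left side is not a superkey — BCNF is violated.
Its right-hand attributes {DueDate} are all prime, as are those of every other non-superkey FD — the relation is in 3NF.

3NF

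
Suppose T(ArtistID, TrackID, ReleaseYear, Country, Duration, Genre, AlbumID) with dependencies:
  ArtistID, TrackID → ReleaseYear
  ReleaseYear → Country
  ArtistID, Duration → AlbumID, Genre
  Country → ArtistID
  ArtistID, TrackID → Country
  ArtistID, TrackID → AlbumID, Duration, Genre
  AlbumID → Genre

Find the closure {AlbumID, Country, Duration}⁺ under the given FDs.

Start with {AlbumID, Country, Duration}.
Country → ArtistID applies; add {ArtistID} → now {AlbumID, ArtistID, Country, Duration}.
AlbumID → Genre applies; add {Genre} → now {AlbumID, ArtistID, Country, Duration, Genre}.
No further FD applies.

{AlbumID, ArtistID, Country, Duration, Genre}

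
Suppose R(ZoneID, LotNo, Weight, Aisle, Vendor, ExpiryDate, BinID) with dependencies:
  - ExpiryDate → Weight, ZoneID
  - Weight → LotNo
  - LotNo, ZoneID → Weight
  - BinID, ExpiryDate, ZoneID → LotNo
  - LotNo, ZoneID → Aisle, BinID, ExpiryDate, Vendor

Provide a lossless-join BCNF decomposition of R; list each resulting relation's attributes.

{Aisle, BinID, ExpiryDate, Vendor, Weight, ZoneID}; {LotNo, Weight}

Candidate keys of the original relation: {ExpiryDate}, {LotNo, ZoneID}, {Weight, ZoneID}.
Within {Aisle, BinID, ExpiryDate, LotNo, Vendor, Weight, ZoneID}: {Weight}⁺ ∩ {Aisle, BinID, ExpiryDate, LotNo, Vendor, Weight, ZoneID} = {LotNo, Weight}, not the whole set, so Weight → LotNo violates BCNF; decompose into {LotNo, Weight} and {Aisle, BinID, ExpiryDate, Vendor, Weight, ZoneID}.
{LotNo, Weight} is in BCNF.
{Aisle, BinID, ExpiryDate, Vendor, Weight, ZoneID} is in BCNF.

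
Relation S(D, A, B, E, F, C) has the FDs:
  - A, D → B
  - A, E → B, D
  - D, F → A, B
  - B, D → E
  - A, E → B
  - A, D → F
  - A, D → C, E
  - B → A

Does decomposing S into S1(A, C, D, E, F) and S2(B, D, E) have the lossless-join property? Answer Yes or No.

S1 ∩ S2 = {D, E}; its closure under F is {D, E}.
Neither S1 nor S2 is contained in that closure, so the decomposition is lossy.

No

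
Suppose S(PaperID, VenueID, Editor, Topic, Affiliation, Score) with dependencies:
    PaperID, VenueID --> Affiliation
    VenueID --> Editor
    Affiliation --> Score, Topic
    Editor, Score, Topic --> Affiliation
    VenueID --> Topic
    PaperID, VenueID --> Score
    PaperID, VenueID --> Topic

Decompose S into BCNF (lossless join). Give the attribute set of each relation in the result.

Candidate key of the original relation: {PaperID, VenueID}.
Within {Affiliation, Editor, PaperID, Score, Topic, VenueID}: {VenueID}⁺ ∩ {Affiliation, Editor, PaperID, Score, Topic, VenueID} = {Editor, Topic, VenueID}, not the whole set, so VenueID --> Editor, Topic violates BCNF; decompose into {Editor, Topic, VenueID} and {Affiliation, PaperID, Score, VenueID}.
{Editor, Topic, VenueID} is in BCNF.
Within {Affiliation, PaperID, Score, VenueID}: {Affiliation}⁺ ∩ {Affiliation, PaperID, Score, VenueID} = {Affiliation, Score}, not the whole set, so Affiliation --> Score violates BCNF; decompose into {Affiliation, Score} and {Affiliation, PaperID, VenueID}.
{Affiliation, Score} is in BCNF.
{Affiliation, PaperID, VenueID} is in BCNF.

{Affiliation, PaperID, VenueID}; {Affiliation, Score}; {Editor, Topic, VenueID}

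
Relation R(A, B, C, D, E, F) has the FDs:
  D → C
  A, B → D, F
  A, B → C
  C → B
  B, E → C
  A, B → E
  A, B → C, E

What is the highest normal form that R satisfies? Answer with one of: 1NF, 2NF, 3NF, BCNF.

3NF

Candidate keys: {A, B}, {A, C}, {A, D}. Prime attributes: {A, B, C, D}.
D → C: {D}⁺ = {B, C, D}, which is not all of the attributes, so the left side is not a superkey — BCNF is violated.
Its right-hand attributes {C} are all prime, as are those of every other non-superkey FD — the relation is in 3NF.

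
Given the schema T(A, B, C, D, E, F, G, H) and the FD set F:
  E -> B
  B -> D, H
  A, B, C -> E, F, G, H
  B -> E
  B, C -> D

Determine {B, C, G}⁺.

Start with {B, C, G}.
B -> D, H applies; add {D, H} → now {B, C, D, G, H}.
B -> E applies; add {E} → now {B, C, D, E, G, H}.
No further FD applies.

{B, C, D, E, G, H}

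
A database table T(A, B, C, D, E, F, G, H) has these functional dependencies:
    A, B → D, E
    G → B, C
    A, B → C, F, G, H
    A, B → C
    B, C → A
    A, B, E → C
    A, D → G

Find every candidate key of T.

{A, B}, {A, D}, {B, C}, {G}

Closure of {G} is {A, B, C, D, E, F, G, H}, the whole schema; {G} is a candidate key.
Closure of {A, B} is {A, B, C, D, E, F, G, H}, the whole schema; {A, B} is a candidate key.
Closure of {A, D} is {A, B, C, D, E, F, G, H}, the whole schema; {A, D} is a candidate key.
Closure of {B, C} is {A, B, C, D, E, F, G, H}, the whole schema; {B, C} is a candidate key.
No proper subset of any of these is a key, and no other minimal superkey exists.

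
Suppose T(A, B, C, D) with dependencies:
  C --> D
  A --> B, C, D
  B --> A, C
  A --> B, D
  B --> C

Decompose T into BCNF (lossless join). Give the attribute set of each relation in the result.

{A, B, C}; {C, D}

Candidate keys of the original relation: {A}, {B}.
{A, B, C, D}: {C} determines {C, D} here but is not a superkey — split on C --> D, giving {C, D} and {A, B, C}.
{C, D}: every determinant is a superkey — BCNF.
{A, B, C}: every determinant is a superkey — BCNF.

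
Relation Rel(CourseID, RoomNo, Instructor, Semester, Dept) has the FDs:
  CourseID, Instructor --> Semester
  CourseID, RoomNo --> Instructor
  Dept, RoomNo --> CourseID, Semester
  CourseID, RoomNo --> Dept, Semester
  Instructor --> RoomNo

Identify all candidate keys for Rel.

Closure of {CourseID, Instructor} is {CourseID, Dept, Instructor, RoomNo, Semester}, the whole schema; {CourseID, Instructor} is a candidate key.
Closure of {CourseID, RoomNo} is {CourseID, Dept, Instructor, RoomNo, Semester}, the whole schema; {CourseID, RoomNo} is a candidate key.
Closure of {Dept, Instructor} is {CourseID, Dept, Instructor, RoomNo, Semester}, the whole schema; {Dept, Instructor} is a candidate key.
Closure of {Dept, RoomNo} is {CourseID, Dept, Instructor, RoomNo, Semester}, the whole schema; {Dept, RoomNo} is a candidate key.
Any other superkey properly contains one of these, so there are no further candidate keys.

{CourseID, Instructor}, {CourseID, RoomNo}, {Dept, Instructor}, {Dept, RoomNo}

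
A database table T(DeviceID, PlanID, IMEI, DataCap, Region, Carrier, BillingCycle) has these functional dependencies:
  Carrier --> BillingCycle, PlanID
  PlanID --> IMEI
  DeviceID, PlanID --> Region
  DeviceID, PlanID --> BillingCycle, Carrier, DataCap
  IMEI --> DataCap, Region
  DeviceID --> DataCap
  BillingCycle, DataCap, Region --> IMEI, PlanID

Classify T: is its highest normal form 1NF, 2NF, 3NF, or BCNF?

Candidate keys: {BillingCycle, DeviceID, IMEI}, {BillingCycle, DeviceID, Region}, {Carrier, DeviceID}, {DeviceID, PlanID}. Prime attributes: {BillingCycle, Carrier, DeviceID, IMEI, PlanID, Region}.
Carrier --> BillingCycle, PlanID: {Carrier}⁺ = {BillingCycle, Carrier, DataCap, IMEI, PlanID, Region}, which is not all of the attributes, so the left side is not a superkey — BCNF is violated.
IMEI --> DataCap, Region has non-prime {DataCap} on the right and a non-superkey on the left, so 3NF fails.
{Carrier} is a proper subset of the key {Carrier, DeviceID}, and {Carrier}⁺ contains the non-prime attribute {DataCap} — a partial dependency, so 2NF is violated.

1NF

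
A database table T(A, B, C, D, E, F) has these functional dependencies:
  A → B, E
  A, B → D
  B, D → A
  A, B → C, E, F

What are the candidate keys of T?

{A}, {B, D}

{A} is a candidate key since {A}⁺ = {A, B, C, D, E, F} covers every attribute.
{B, D} is a candidate key since {B, D}⁺ = {A, B, C, D, E, F} covers every attribute.
No proper subset of any of these is a key, and no other minimal superkey exists.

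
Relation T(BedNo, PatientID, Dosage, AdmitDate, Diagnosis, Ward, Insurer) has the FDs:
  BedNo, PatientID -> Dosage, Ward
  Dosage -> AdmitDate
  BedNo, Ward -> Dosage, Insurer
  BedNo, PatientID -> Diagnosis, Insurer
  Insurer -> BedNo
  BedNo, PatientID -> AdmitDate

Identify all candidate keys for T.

Attributes never on any right-hand side: {PatientID} — every candidate key must contain it.
{BedNo, PatientID}⁺ = {AdmitDate, BedNo, Diagnosis, Dosage, Insurer, PatientID, Ward} — all of the relation — so {BedNo, PatientID} is a candidate key.
{Insurer, PatientID}⁺ = {AdmitDate, BedNo, Diagnosis, Dosage, Insurer, PatientID, Ward} — all of the relation — so {Insurer, PatientID} is a candidate key.
No proper subset of any of these is a key, and no other minimal superkey exists.

{BedNo, PatientID}, {Insurer, PatientID}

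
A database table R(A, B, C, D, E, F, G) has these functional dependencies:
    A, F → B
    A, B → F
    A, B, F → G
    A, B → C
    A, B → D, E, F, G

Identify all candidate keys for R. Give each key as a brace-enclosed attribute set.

{A} never appears on the right of any FD, so every key must include it.
Closure of {A, B} is {A, B, C, D, E, F, G}, the whole schema; {A, B} is a candidate key.
Closure of {A, F} is {A, B, C, D, E, F, G}, the whole schema; {A, F} is a candidate key.
These are minimal and exhaustive — every other superkey contains one of them.

{A, B}, {A, F}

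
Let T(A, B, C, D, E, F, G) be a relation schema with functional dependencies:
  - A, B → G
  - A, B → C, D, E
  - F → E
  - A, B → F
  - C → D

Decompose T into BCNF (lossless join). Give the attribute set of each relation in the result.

Candidate key of the original relation: {A, B}.
In {A, B, C, D, E, F, G}, {F} is not a superkey ({F}⁺ restricted to this set is {E, F}), so split on F → E into {E, F} and {A, B, C, D, F, G}.
{E, F} has no BCNF violation.
In {A, B, C, D, F, G}, {C} is not a superkey ({C}⁺ restricted to this set is {C, D}), so split on C → D into {C, D} and {A, B, C, F, G}.
{C, D} has no BCNF violation.
{A, B, C, F, G} has no BCNF violation.

{A, B, C, F, G}; {C, D}; {E, F}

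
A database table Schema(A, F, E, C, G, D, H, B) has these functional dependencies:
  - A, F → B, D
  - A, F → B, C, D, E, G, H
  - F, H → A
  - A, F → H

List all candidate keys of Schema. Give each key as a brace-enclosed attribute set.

{A, F}, {F, H}

No FD produces {F}, so it must be in every candidate key.
Closure of {A, F} is {A, B, C, D, E, F, G, H}, the whole schema; {A, F} is a candidate key.
Closure of {F, H} is {A, B, C, D, E, F, G, H}, the whole schema; {F, H} is a candidate key.
These are minimal and exhaustive — every other superkey contains one of them.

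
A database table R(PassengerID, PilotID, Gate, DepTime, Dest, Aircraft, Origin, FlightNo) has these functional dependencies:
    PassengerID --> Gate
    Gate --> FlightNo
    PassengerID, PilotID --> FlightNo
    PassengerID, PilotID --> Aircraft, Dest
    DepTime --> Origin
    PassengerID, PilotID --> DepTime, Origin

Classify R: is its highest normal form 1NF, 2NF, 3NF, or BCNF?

1NF

Candidate key: {PassengerID, PilotID}. Prime attributes: {PassengerID, PilotID}.
PassengerID --> Gate: {PassengerID}⁺ = {FlightNo, Gate, PassengerID}, which is not all of the attributes, so the left side is not a superkey — BCNF is violated.
PassengerID --> Gate determines the non-prime attribute {Gate} from a non-superkey — 3NF is violated.
The proper key subset {PassengerID} of {PassengerID, PilotID} determines non-prime {FlightNo, Gate}, so the relation is not even in 2NF.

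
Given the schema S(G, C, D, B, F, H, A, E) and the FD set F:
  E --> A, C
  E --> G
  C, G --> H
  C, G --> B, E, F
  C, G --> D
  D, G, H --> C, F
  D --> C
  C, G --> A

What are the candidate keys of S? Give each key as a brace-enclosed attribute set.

{C, G}, {D, G}, {E}

{E}⁺ = {A, B, C, D, E, F, G, H}, which is every attribute, so {E} is a candidate key.
{C, G}⁺ = {A, B, C, D, E, F, G, H}, which is every attribute, so {C, G} is a candidate key.
{D, G}⁺ = {A, B, C, D, E, F, G, H}, which is every attribute, so {D, G} is a candidate key.
Any other superkey properly contains one of these, so there are no further candidate keys.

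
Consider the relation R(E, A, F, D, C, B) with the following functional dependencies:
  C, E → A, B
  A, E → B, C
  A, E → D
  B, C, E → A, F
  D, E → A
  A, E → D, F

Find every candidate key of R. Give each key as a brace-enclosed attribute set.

{A, E}, {C, E}, {D, E}

No FD produces {E}, so it must be in every candidate key.
{A, E}⁺ = {A, B, C, D, E, F} — all of the relation — so {A, E} is a candidate key.
{C, E}⁺ = {A, B, C, D, E, F} — all of the relation — so {C, E} is a candidate key.
{D, E}⁺ = {A, B, C, D, E, F} — all of the relation — so {D, E} is a candidate key.
These are minimal and exhaustive — every other superkey contains one of them.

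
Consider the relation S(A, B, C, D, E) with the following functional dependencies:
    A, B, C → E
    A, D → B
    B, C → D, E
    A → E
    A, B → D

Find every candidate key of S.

{A, B, C}, {A, C, D}

Attributes never on any right-hand side: {A, C} — every candidate key must contain all of them.
{A, B, C}⁺ = {A, B, C, D, E} — all of the relation — so {A, B, C} is a candidate key.
{A, C, D}⁺ = {A, B, C, D, E} — all of the relation — so {A, C, D} is a candidate key.
These are minimal and exhaustive — every other superkey contains one of them.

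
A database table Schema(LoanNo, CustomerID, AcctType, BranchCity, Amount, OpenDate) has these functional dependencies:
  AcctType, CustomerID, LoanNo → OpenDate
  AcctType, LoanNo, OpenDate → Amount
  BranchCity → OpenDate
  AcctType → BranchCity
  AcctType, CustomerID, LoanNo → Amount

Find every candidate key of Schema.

{AcctType, CustomerID, LoanNo}

No FD produces {AcctType, CustomerID, LoanNo}, so they must be in every candidate key.
{AcctType, CustomerID, LoanNo}⁺ = {AcctType, Amount, BranchCity, CustomerID, LoanNo, OpenDate}, which is every attribute, so {AcctType, CustomerID, LoanNo} is a candidate key.
Every other attribute set either contains this one or has a smaller closure.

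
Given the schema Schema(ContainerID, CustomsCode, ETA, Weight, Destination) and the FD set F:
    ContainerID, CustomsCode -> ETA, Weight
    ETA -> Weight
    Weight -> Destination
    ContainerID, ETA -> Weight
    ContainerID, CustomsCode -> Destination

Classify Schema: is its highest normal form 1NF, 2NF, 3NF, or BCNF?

Candidate key: {ContainerID, CustomsCode}. Prime attributes: {ContainerID, CustomsCode}.
ETA -> Weight: {ETA}⁺ = {Destination, ETA, Weight}, which is not all of the attributes, so the left side is not a superkey — BCNF is violated.
ETA -> Weight has non-prime {Weight} on the right and a non-superkey on the left, so 3NF fails.
No non-prime attribute depends on a proper subset of any candidate key, so 2NF holds.

2NF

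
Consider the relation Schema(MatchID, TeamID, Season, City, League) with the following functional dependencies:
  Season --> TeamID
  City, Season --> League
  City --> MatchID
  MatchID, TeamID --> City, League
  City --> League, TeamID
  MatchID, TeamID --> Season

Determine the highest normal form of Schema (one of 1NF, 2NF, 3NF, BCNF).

Candidate keys: {City}, {MatchID, Season}, {MatchID, TeamID}. Prime attributes: {City, MatchID, Season, TeamID}.
Season --> TeamID: {Season}⁺ = {Season, TeamID}, which is not all of the attributes, so the left side is not a superkey — BCNF is violated.
But every attribute on its right side ({TeamID}) is prime, and the same holds for every other non-superkey FD, so 3NF still holds.

3NF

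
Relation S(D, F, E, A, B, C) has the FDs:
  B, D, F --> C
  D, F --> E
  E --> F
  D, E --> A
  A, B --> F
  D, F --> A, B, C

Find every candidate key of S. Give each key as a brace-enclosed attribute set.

{A, B, D}, {D, E}, {D, F}

Attributes never on any right-hand side: {D} — every candidate key must contain it.
Closure of {D, E} is {A, B, C, D, E, F}, the whole schema; {D, E} is a candidate key.
Closure of {D, F} is {A, B, C, D, E, F}, the whole schema; {D, F} is a candidate key.
Closure of {A, B, D} is {A, B, C, D, E, F}, the whole schema; {A, B, D} is a candidate key.
These are minimal and exhaustive — every other superkey contains one of them.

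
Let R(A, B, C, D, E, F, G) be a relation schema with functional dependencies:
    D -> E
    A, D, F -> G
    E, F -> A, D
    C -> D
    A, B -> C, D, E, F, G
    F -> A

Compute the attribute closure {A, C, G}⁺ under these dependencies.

Start with {A, C, G}.
C -> D applies; add {D} → now {A, C, D, G}.
D -> E applies; add {E} → now {A, C, D, E, G}.
No further FD applies.

{A, C, D, E, G}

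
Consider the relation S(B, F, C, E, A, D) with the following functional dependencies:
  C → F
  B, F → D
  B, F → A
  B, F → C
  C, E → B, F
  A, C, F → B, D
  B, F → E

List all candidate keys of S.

{A, C}⁺ = {A, B, C, D, E, F}, which is every attribute, so {A, C} is a candidate key.
{B, C}⁺ = {A, B, C, D, E, F}, which is every attribute, so {B, C} is a candidate key.
{B, F}⁺ = {A, B, C, D, E, F}, which is every attribute, so {B, F} is a candidate key.
{C, E}⁺ = {A, B, C, D, E, F}, which is every attribute, so {C, E} is a candidate key.
No proper subset of any of these is a key, and no other minimal superkey exists.

{A, C}, {B, C}, {B, F}, {C, E}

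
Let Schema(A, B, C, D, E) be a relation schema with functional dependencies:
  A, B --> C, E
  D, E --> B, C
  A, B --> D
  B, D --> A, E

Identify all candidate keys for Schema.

{A, B} is a candidate key since {A, B}⁺ = {A, B, C, D, E} covers every attribute.
{B, D} is a candidate key since {B, D}⁺ = {A, B, C, D, E} covers every attribute.
{D, E} is a candidate key since {D, E}⁺ = {A, B, C, D, E} covers every attribute.
Any other superkey properly contains one of these, so there are no further candidate keys.

{A, B}, {B, D}, {D, E}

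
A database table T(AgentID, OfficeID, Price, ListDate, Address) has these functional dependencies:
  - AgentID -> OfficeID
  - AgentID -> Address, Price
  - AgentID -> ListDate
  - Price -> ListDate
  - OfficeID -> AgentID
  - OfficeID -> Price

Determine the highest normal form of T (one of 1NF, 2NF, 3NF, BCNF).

Candidate keys: {AgentID}, {OfficeID}. Prime attributes: {AgentID, OfficeID}.
Price -> ListDate breaks BCNF: {Price}⁺ = {ListDate, Price}, so {Price} is not a superkey.
Price -> ListDate determines the non-prime attribute {ListDate} from a non-superkey — 3NF is violated.
Every candidate key is a single attribute, so no partial dependency is possible; 2NF holds.

2NF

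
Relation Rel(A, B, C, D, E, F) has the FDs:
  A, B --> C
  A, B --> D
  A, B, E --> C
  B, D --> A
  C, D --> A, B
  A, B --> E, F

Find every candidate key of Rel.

{A, B}⁺ = {A, B, C, D, E, F}, which is every attribute, so {A, B} is a candidate key.
{B, D}⁺ = {A, B, C, D, E, F}, which is every attribute, so {B, D} is a candidate key.
{C, D}⁺ = {A, B, C, D, E, F}, which is every attribute, so {C, D} is a candidate key.
Any other superkey properly contains one of these, so there are no further candidate keys.

{A, B}, {B, D}, {C, D}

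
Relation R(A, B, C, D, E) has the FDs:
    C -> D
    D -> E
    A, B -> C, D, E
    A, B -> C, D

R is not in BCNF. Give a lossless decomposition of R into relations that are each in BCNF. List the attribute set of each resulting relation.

Candidate key of the original relation: {A, B}.
Within {A, B, C, D, E}: {C}⁺ ∩ {A, B, C, D, E} = {C, D, E}, not the whole set, so C -> D, E violates BCNF; decompose into {C, D, E} and {A, B, C}.
Within {C, D, E}: {D}⁺ ∩ {C, D, E} = {D, E}, not the whole set, so D -> E violates BCNF; decompose into {D, E} and {C, D}.
{D, E} is in BCNF.
{C, D} is in BCNF.
{A, B, C} is in BCNF.

{A, B, C}; {C, D}; {D, E}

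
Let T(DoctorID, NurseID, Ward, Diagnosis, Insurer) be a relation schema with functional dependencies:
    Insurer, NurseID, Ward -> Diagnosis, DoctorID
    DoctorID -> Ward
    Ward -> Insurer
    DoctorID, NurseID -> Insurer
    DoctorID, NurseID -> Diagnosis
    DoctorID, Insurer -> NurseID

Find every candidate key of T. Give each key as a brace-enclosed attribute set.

{DoctorID}⁺ = {Diagnosis, DoctorID, Insurer, NurseID, Ward}, which is every attribute, so {DoctorID} is a candidate key.
{NurseID, Ward}⁺ = {Diagnosis, DoctorID, Insurer, NurseID, Ward}, which is every attribute, so {NurseID, Ward} is a candidate key.
No proper subset of any of these is a key, and no other minimal superkey exists.

{DoctorID}, {NurseID, Ward}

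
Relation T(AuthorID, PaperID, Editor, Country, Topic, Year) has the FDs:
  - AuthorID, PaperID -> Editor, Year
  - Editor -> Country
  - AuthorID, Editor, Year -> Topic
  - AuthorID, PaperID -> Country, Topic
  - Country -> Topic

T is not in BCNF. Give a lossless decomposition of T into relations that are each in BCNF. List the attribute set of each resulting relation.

{AuthorID, Editor, PaperID, Year}; {Country, Editor}; {Country, Topic}

Candidate key of the original relation: {AuthorID, PaperID}.
{AuthorID, Country, Editor, PaperID, Topic, Year}: {Editor} determines {Country, Editor, Topic} here but is not a superkey — split on Editor -> Country, Topic, giving {Country, Editor, Topic} and {AuthorID, Editor, PaperID, Year}.
{Country, Editor, Topic}: {Country} determines {Country, Topic} here but is not a superkey — split on Country -> Topic, giving {Country, Topic} and {Country, Editor}.
{Country, Topic} is in BCNF.
{Country, Editor} is in BCNF.
{AuthorID, Editor, PaperID, Year} is in BCNF.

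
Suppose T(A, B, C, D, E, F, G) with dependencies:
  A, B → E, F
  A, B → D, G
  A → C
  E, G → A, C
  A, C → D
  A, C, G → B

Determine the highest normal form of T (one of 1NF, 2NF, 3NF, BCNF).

1NF

Candidate keys: {A, B}, {A, G}, {E, G}. Prime attributes: {A, B, E, G}.
For A → C we have {A}⁺ = {A, C, D}; {A} is not a superkey, so BCNF fails.
Because {C} is non-prime and the left side of A → C is not a superkey, the relation is not in 3NF.
The proper key subset {A} of {A, B} determines non-prime {C, D}, so the relation is not even in 2NF.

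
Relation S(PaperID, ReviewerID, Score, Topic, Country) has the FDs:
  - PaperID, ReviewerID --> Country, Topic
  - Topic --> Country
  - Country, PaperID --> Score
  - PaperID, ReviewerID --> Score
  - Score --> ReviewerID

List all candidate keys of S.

{Country, PaperID}, {PaperID, ReviewerID}, {PaperID, Score}, {PaperID, Topic}

No FD produces {PaperID}, so it must be in every candidate key.
{Country, PaperID} is a candidate key since {Country, PaperID}⁺ = {Country, PaperID, ReviewerID, Score, Topic} covers every attribute.
{PaperID, ReviewerID} is a candidate key since {PaperID, ReviewerID}⁺ = {Country, PaperID, ReviewerID, Score, Topic} covers every attribute.
{PaperID, Score} is a candidate key since {PaperID, Score}⁺ = {Country, PaperID, ReviewerID, Score, Topic} covers every attribute.
{PaperID, Topic} is a candidate key since {PaperID, Topic}⁺ = {Country, PaperID, ReviewerID, Score, Topic} covers every attribute.
Any other superkey properly contains one of these, so there are no further candidate keys.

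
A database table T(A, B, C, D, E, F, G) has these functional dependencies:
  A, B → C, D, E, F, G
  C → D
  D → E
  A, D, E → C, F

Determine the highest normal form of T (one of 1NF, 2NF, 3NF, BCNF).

Candidate key: {A, B}. Prime attributes: {A, B}.
C → D: {C}⁺ = {C, D, E}, which is not all of the attributes, so the left side is not a superkey — BCNF is violated.
Because {D} is non-prime and the left side of C → D is not a superkey, the relation is not in 3NF.
No proper subset of a key has a non-prime attribute in its closure, so there is no partial dependency; 2NF holds.

2NF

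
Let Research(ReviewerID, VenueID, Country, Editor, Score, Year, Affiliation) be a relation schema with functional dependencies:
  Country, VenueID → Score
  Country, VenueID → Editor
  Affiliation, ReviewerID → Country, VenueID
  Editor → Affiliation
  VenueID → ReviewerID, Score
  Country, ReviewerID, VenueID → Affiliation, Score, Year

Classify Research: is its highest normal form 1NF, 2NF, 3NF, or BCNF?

1NF

Candidate keys: {Affiliation, ReviewerID}, {Affiliation, VenueID}, {Country, VenueID}, {Editor, ReviewerID}, {Editor, VenueID}. Prime attributes: {Affiliation, Country, Editor, ReviewerID, VenueID}.
Editor → Affiliation: {Editor}⁺ = {Affiliation, Editor}, which is not all of the attributes, so the left side is not a superkey — BCNF is violated.
VenueID → ReviewerID, Score determines the non-prime attribute {Score} from a non-superkey — 3NF is violated.
{VenueID} is a proper subset of the key {Affiliation, VenueID}, and {VenueID}⁺ contains the non-prime attribute {Score} — a partial dependency, so 2NF is violated.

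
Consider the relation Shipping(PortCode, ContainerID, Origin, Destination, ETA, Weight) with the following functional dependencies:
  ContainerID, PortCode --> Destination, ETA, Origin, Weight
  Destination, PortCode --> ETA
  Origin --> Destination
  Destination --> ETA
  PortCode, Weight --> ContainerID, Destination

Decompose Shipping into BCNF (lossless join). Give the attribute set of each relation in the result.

{ContainerID, Origin, PortCode, Weight}; {Destination, ETA}; {Destination, Origin}; {Destination, PortCode}

Candidate keys of the original relation: {ContainerID, PortCode}, {PortCode, Weight}.
In {ContainerID, Destination, ETA, Origin, PortCode, Weight}, {Destination, PortCode} is not a superkey ({Destination, PortCode}⁺ restricted to this set is {Destination, ETA, PortCode}), so split on Destination, PortCode --> ETA into {Destination, ETA, PortCode} and {ContainerID, Destination, Origin, PortCode, Weight}.
In {Destination, ETA, PortCode}, {Destination} is not a superkey ({Destination}⁺ restricted to this set is {Destination, ETA}), so split on Destination --> ETA into {Destination, ETA} and {Destination, PortCode}.
{Destination, ETA}: every determinant is a superkey — BCNF.
{Destination, PortCode}: every determinant is a superkey — BCNF.
In {ContainerID, Destination, Origin, PortCode, Weight}, {Origin} is not a superkey ({Origin}⁺ restricted to this set is {Destination, Origin}), so split on Origin --> Destination into {Destination, Origin} and {ContainerID, Origin, PortCode, Weight}.
{Destination, Origin}: every determinant is a superkey — BCNF.
{ContainerID, Origin, PortCode, Weight}: every determinant is a superkey — BCNF.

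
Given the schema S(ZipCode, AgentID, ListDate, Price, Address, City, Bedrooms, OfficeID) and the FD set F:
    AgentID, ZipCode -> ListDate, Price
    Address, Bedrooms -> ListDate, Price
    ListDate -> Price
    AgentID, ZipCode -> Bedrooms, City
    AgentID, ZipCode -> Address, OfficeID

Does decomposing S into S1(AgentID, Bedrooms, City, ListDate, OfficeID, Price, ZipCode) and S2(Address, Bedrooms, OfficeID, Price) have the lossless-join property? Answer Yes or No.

Common attributes: {Bedrooms, OfficeID, Price}; their closure is {Bedrooms, OfficeID, Price}.
Neither S1 nor S2 is contained in that closure, so the decomposition is lossy.

No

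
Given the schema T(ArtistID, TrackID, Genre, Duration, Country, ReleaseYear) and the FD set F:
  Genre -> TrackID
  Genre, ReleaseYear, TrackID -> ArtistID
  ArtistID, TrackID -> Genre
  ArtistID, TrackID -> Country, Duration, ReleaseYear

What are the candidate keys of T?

Closure of {ArtistID, Genre} is {ArtistID, Country, Duration, Genre, ReleaseYear, TrackID}, the whole schema; {ArtistID, Genre} is a candidate key.
Closure of {ArtistID, TrackID} is {ArtistID, Country, Duration, Genre, ReleaseYear, TrackID}, the whole schema; {ArtistID, TrackID} is a candidate key.
Closure of {Genre, ReleaseYear} is {ArtistID, Country, Duration, Genre, ReleaseYear, TrackID}, the whole schema; {Genre, ReleaseYear} is a candidate key.
These are minimal and exhaustive — every other superkey contains one of them.

{ArtistID, Genre}, {ArtistID, TrackID}, {Genre, ReleaseYear}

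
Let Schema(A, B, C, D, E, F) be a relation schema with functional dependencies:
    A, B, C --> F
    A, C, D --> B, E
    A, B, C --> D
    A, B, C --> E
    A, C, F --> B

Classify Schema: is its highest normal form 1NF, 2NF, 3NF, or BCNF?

Candidate keys: {A, B, C}, {A, C, D}, {A, C, F}. Prime attributes: {A, B, C, D, F}.
Each dependency's left side is a superkey — BCNF holds.

BCNF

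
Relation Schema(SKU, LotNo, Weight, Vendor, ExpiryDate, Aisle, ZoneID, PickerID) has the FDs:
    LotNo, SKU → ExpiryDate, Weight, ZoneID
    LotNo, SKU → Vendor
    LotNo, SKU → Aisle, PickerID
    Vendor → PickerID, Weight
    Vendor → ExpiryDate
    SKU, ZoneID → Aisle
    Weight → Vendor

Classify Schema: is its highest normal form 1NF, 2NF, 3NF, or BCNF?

Candidate key: {LotNo, SKU}. Prime attributes: {LotNo, SKU}.
For Vendor → PickerID, Weight we have {Vendor}⁺ = {ExpiryDate, PickerID, Vendor, Weight}; {Vendor} is not a superkey, so BCNF fails.
Vendor → PickerID, Weight has non-prime {PickerID, Weight} on the right and a non-superkey on the left, so 3NF fails.
No proper subset of a key has a non-prime attribute in its closure, so there is no partial dependency; 2NF holds.

2NF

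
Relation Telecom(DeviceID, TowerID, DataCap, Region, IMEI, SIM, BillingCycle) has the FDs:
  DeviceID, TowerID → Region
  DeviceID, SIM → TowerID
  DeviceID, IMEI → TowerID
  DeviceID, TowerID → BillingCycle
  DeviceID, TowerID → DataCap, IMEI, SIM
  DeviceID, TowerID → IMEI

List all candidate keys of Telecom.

{DeviceID, IMEI}, {DeviceID, SIM}, {DeviceID, TowerID}

{DeviceID} never appears on the right of any FD, so every key must include it.
Closure of {DeviceID, IMEI} is {BillingCycle, DataCap, DeviceID, IMEI, Region, SIM, TowerID}, the whole schema; {DeviceID, IMEI} is a candidate key.
Closure of {DeviceID, SIM} is {BillingCycle, DataCap, DeviceID, IMEI, Region, SIM, TowerID}, the whole schema; {DeviceID, SIM} is a candidate key.
Closure of {DeviceID, TowerID} is {BillingCycle, DataCap, DeviceID, IMEI, Region, SIM, TowerID}, the whole schema; {DeviceID, TowerID} is a candidate key.
These are minimal and exhaustive — every other superkey contains one of them.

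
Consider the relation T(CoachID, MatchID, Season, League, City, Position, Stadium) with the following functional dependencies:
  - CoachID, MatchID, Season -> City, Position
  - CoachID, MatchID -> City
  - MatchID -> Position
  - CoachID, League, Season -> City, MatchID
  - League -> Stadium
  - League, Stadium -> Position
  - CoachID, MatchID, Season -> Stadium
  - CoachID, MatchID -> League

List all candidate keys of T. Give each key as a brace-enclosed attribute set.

Attributes never on any right-hand side: {CoachID, Season} — every candidate key must contain all of them.
{CoachID, League, Season}⁺ = {City, CoachID, League, MatchID, Position, Season, Stadium}, which is every attribute, so {CoachID, League, Season} is a candidate key.
{CoachID, MatchID, Season}⁺ = {City, CoachID, League, MatchID, Position, Season, Stadium}, which is every attribute, so {CoachID, MatchID, Season} is a candidate key.
Any other superkey properly contains one of these, so there are no further candidate keys.

{CoachID, League, Season}, {CoachID, MatchID, Season}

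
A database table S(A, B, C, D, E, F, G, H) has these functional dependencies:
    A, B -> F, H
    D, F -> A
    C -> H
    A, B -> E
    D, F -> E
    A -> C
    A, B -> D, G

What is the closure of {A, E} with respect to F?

Start with {A, E}.
A -> C applies; add {C} → now {A, C, E}.
C -> H applies; add {H} → now {A, C, E, H}.
No further FD applies.

{A, C, E, H}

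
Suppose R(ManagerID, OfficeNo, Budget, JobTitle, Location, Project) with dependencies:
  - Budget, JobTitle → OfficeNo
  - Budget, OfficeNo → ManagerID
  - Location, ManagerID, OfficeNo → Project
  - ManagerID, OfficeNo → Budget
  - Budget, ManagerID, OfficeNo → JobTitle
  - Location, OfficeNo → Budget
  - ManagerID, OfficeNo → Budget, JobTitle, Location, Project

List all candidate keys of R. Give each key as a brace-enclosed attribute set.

{Budget, JobTitle}⁺ = {Budget, JobTitle, Location, ManagerID, OfficeNo, Project} — all of the relation — so {Budget, JobTitle} is a candidate key.
{Budget, OfficeNo}⁺ = {Budget, JobTitle, Location, ManagerID, OfficeNo, Project} — all of the relation — so {Budget, OfficeNo} is a candidate key.
{Location, OfficeNo}⁺ = {Budget, JobTitle, Location, ManagerID, OfficeNo, Project} — all of the relation — so {Location, OfficeNo} is a candidate key.
{ManagerID, OfficeNo}⁺ = {Budget, JobTitle, Location, ManagerID, OfficeNo, Project} — all of the relation — so {ManagerID, OfficeNo} is a candidate key.
No proper subset of any of these is a key, and no other minimal superkey exists.

{Budget, JobTitle}, {Budget, OfficeNo}, {Location, OfficeNo}, {ManagerID, OfficeNo}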